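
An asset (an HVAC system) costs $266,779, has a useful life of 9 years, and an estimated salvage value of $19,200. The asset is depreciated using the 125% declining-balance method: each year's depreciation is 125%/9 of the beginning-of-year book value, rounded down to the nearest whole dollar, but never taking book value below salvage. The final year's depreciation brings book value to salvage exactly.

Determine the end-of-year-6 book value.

Depreciable base = $266,779 − $19,200 = $247,579.
Year 1: ⌊$266,779 × 125%/9⌋ = $37,052. Book value $229,727.
Year 2: ⌊$229,727 × 125%/9⌋ = $31,906. Book value $197,821.
Year 3: ⌊$197,821 × 125%/9⌋ = $27,475. Book value $170,346.
Year 4: ⌊$170,346 × 125%/9⌋ = $23,659. Book value $146,687.
Year 5: ⌊$146,687 × 125%/9⌋ = $20,373. Book value $126,314.
Year 6: ⌊$126,314 × 125%/9⌋ = $17,543. Book value $108,771.

$108,771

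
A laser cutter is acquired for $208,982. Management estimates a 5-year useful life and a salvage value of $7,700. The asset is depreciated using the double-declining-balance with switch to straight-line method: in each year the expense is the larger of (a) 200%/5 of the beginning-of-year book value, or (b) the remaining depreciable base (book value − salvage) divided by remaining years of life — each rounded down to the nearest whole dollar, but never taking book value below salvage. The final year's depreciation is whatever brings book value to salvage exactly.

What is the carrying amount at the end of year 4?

Depreciable base = $208,982 − $7,700 = $201,282.
Year 1: DB = ⌊$208,982 × 200%/5⌋ = $83,592; SL = ⌊$201,282/5⌋ = $40,256 → take DB $83,592. Book value $125,390.
Year 2: DB = ⌊$125,390 × 200%/5⌋ = $50,156; SL = ⌊$117,690/4⌋ = $29,422 → take DB $50,156. Book value $75,234.
Year 3: DB = ⌊$75,234 × 200%/5⌋ = $30,093; SL = ⌊$67,534/3⌋ = $22,511 → take DB $30,093. Book value $45,141.
Year 4: DB = ⌊$45,141 × 200%/5⌋ = $18,056; SL = ⌊$37,441/2⌋ = $18,720 → take SL $18,720. Book value $26,421.

$26,421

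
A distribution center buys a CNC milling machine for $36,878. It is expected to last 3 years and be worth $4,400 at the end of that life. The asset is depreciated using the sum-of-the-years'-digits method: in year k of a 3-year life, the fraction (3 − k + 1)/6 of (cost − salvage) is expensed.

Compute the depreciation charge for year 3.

Depreciable base = $36,878 − $4,400 = $32,478.
Sum of the years' digits = 3+2+1 = 6.
Year 1: $32,478 × 3/6 = $16,239. Book value $20,639.
Year 2: $32,478 × 2/6 = $10,826. Book value $9,813.
Year 3: $32,478 × 1/6 = $5,413. Book value $4,400.

$5,413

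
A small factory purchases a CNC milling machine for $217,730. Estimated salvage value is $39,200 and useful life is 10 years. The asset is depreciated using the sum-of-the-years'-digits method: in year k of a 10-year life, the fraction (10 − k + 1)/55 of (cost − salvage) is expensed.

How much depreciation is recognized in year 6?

Depreciable base = $217,730 − $39,200 = $178,530.
Sum of the years' digits = 10+9+8+7+6+5+4+3+2+1 = 55.
Year 1: $178,530 × 10/55 = $32,460. Book value $185,270.
Year 2: $178,530 × 9/55 = $29,214. Book value $156,056.
Year 3: $178,530 × 8/55 = $25,968. Book value $130,088.
Year 4: $178,530 × 7/55 = $22,722. Book value $107,366.
Year 5: $178,530 × 6/55 = $19,476. Book value $87,890.
Year 6: $178,530 × 5/55 = $16,230. Book value $71,660.

$16,230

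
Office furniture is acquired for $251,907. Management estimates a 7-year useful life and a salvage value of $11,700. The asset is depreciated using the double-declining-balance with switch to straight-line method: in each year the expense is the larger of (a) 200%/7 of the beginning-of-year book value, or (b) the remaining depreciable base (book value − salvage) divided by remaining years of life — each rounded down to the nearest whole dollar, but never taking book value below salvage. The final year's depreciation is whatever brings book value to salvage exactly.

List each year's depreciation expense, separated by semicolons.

Depreciable base = $251,907 − $11,700 = $240,207.
Year 1: DB = ⌊$251,907 × 200%/7⌋ = $71,973; SL = ⌊$240,207/7⌋ = $34,315 → take DB $71,973. Book value $179,934.
Year 2: DB = ⌊$179,934 × 200%/7⌋ = $51,409; SL = ⌊$168,234/6⌋ = $28,039 → take DB $51,409. Book value $128,525.
Year 3: DB = ⌊$128,525 × 200%/7⌋ = $36,721; SL = ⌊$116,825/5⌋ = $23,365 → take DB $36,721. Book value $91,804.
Year 4: DB = ⌊$91,804 × 200%/7⌋ = $26,229; SL = ⌊$80,104/4⌋ = $20,026 → take DB $26,229. Book value $65,575.
Year 5: DB = ⌊$65,575 × 200%/7⌋ = $18,735; SL = ⌊$53,875/3⌋ = $17,958 → take DB $18,735. Book value $46,840.
Year 6: DB = ⌊$46,840 × 200%/7⌋ = $13,382; SL = ⌊$35,140/2⌋ = $17,570 → take SL $17,570. Book value $29,270.
Year 7 (final): $29,270 − $11,700 = $17,570. Book value $11,700.

$71,973; $51,409; $36,721; $26,229; $18,735; $17,570; $17,570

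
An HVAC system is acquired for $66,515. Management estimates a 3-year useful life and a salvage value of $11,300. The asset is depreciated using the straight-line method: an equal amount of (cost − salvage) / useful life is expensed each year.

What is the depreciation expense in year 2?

Depreciable base = $66,515 − $11,300 = $55,215.
Annual expense = $55,215 / 3 = $18,405.

$18,405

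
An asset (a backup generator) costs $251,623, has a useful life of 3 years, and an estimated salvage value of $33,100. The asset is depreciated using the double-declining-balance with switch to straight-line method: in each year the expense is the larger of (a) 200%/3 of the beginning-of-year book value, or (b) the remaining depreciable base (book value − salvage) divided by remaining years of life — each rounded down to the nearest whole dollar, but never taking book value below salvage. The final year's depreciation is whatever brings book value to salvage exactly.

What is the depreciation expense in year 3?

Depreciable base = $251,623 − $33,100 = $218,523.
Year 1: DB = ⌊$251,623 × 200%/3⌋ = $167,748; SL = ⌊$218,523/3⌋ = $72,841 → take DB $167,748. Book value $83,875.
Year 2: DB = ⌊$83,875 × 200%/3⌋ = $55,916; SL = ⌊$50,775/2⌋ = $25,387 → take DB $55,916, capped at $50,775. Book value $33,100.
Year 3 (final): $33,100 − $33,100 = $0. Book value $33,100.

$0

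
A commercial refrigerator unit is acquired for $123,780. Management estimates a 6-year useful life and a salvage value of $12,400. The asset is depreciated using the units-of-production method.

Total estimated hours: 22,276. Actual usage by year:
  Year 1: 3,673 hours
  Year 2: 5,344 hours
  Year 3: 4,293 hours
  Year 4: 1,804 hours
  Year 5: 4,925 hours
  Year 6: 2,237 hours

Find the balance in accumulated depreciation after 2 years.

$45,085

Depreciable base = $123,780 − $12,400 = $111,380.
Rate = $111,380 / 22,276 hours = $5 per hour.
Year 1: 3,673 × $5 = $18,365. Book value $105,415.
Year 2: 5,344 × $5 = $26,720. Book value $78,695.
Accumulated through year 2 = $123,780 − $78,695 = $45,085.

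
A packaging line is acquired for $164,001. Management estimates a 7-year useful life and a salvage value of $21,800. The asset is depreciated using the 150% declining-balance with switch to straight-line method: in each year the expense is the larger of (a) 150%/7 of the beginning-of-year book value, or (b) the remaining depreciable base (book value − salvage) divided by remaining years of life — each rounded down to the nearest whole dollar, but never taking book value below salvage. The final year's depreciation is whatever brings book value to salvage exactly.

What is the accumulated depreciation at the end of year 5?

$115,064

Depreciable base = $164,001 − $21,800 = $142,201.
Year 1: DB = ⌊$164,001 × 150%/7⌋ = $35,143; SL = ⌊$142,201/7⌋ = $20,314 → take DB $35,143. Book value $128,858.
Year 2: DB = ⌊$128,858 × 150%/7⌋ = $27,612; SL = ⌊$107,058/6⌋ = $17,843 → take DB $27,612. Book value $101,246.
Year 3: DB = ⌊$101,246 × 150%/7⌋ = $21,695; SL = ⌊$79,446/5⌋ = $15,889 → take DB $21,695. Book value $79,551.
Year 4: DB = ⌊$79,551 × 150%/7⌋ = $17,046; SL = ⌊$57,751/4⌋ = $14,437 → take DB $17,046. Book value $62,505.
Year 5: DB = ⌊$62,505 × 150%/7⌋ = $13,393; SL = ⌊$40,705/3⌋ = $13,568 → take SL $13,568. Book value $48,937.
Accumulated through year 5 = $164,001 − $48,937 = $115,064.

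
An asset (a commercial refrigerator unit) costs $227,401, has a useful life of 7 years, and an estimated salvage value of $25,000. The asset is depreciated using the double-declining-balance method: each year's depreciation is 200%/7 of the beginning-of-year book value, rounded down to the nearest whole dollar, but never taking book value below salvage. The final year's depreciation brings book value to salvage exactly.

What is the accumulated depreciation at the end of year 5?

Depreciable base = $227,401 − $25,000 = $202,401.
Year 1: ⌊$227,401 × 200%/7⌋ = $64,971. Book value $162,430.
Year 2: ⌊$162,430 × 200%/7⌋ = $46,408. Book value $116,022.
Year 3: ⌊$116,022 × 200%/7⌋ = $33,149. Book value $82,873.
Year 4: ⌊$82,873 × 200%/7⌋ = $23,678. Book value $59,195.
Year 5: ⌊$59,195 × 200%/7⌋ = $16,912. Book value $42,283.
Accumulated through year 5 = $227,401 − $42,283 = $185,118.

$185,118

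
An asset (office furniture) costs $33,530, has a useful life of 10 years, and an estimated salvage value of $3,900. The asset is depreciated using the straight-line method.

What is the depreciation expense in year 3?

$2,963

Depreciable base = $33,530 − $3,900 = $29,630.
Annual expense = $29,630 / 10 = $2,963.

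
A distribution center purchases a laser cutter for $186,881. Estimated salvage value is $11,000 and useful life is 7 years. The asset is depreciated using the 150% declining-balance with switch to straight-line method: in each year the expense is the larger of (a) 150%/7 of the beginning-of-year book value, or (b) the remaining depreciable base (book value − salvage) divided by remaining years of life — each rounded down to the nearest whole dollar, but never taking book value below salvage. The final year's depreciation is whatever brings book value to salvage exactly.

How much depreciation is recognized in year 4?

Depreciable base = $186,881 − $11,000 = $175,881.
Year 1: DB = ⌊$186,881 × 150%/7⌋ = $40,045; SL = ⌊$175,881/7⌋ = $25,125 → take DB $40,045. Book value $146,836.
Year 2: DB = ⌊$146,836 × 150%/7⌋ = $31,464; SL = ⌊$135,836/6⌋ = $22,639 → take DB $31,464. Book value $115,372.
Year 3: DB = ⌊$115,372 × 150%/7⌋ = $24,722; SL = ⌊$104,372/5⌋ = $20,874 → take DB $24,722. Book value $90,650.
Year 4: DB = ⌊$90,650 × 150%/7⌋ = $19,425; SL = ⌊$79,650/4⌋ = $19,912 → take SL $19,912. Book value $70,738.

$19,912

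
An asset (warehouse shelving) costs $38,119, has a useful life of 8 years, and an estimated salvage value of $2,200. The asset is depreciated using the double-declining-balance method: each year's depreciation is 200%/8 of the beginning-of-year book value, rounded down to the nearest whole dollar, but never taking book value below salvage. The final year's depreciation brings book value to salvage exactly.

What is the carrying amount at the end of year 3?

$16,083

Depreciable base = $38,119 − $2,200 = $35,919.
Year 1: ⌊$38,119 × 200%/8⌋ = $9,529. Book value $28,590.
Year 2: ⌊$28,590 × 200%/8⌋ = $7,147. Book value $21,443.
Year 3: ⌊$21,443 × 200%/8⌋ = $5,360. Book value $16,083.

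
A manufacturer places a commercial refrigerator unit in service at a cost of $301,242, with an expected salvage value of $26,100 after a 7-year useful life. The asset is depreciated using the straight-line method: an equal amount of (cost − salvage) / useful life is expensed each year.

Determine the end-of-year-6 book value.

Depreciable base = $301,242 − $26,100 = $275,142.
Annual expense = $275,142 / 7 = $39,306.
End of year 1: book value $261,936.
End of year 2: book value $222,630.
End of year 3: book value $183,324.
End of year 4: book value $144,018.
End of year 5: book value $104,712.
End of year 6: book value $65,406.

$65,406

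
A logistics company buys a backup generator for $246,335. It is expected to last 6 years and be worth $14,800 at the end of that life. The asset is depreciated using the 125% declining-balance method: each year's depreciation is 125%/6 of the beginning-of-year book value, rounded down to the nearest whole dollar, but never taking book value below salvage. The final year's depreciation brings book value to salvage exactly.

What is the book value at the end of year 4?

Depreciable base = $246,335 − $14,800 = $231,535.
Year 1: ⌊$246,335 × 125%/6⌋ = $51,319. Book value $195,016.
Year 2: ⌊$195,016 × 125%/6⌋ = $40,628. Book value $154,388.
Year 3: ⌊$154,388 × 125%/6⌋ = $32,164. Book value $122,224.
Year 4: ⌊$122,224 × 125%/6⌋ = $25,463. Book value $96,761.

$96,761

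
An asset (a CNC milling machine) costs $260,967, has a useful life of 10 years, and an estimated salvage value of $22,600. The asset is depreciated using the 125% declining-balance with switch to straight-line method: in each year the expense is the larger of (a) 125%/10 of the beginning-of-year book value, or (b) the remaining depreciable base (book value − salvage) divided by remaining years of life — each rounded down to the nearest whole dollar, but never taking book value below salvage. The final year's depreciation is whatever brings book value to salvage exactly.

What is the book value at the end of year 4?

Depreciable base = $260,967 − $22,600 = $238,367.
Year 1: DB = ⌊$260,967 × 125%/10⌋ = $32,620; SL = ⌊$238,367/10⌋ = $23,836 → take DB $32,620. Book value $228,347.
Year 2: DB = ⌊$228,347 × 125%/10⌋ = $28,543; SL = ⌊$205,747/9⌋ = $22,860 → take DB $28,543. Book value $199,804.
Year 3: DB = ⌊$199,804 × 125%/10⌋ = $24,975; SL = ⌊$177,204/8⌋ = $22,150 → take DB $24,975. Book value $174,829.
Year 4: DB = ⌊$174,829 × 125%/10⌋ = $21,853; SL = ⌊$152,229/7⌋ = $21,747 → take DB $21,853. Book value $152,976.

$152,976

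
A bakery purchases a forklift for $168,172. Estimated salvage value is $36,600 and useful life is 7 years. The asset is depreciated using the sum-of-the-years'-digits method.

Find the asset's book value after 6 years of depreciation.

Depreciable base = $168,172 − $36,600 = $131,572.
Sum of the years' digits = 7+6+5+4+3+2+1 = 28.
Year 1: $131,572 × 7/28 = $32,893. Book value $135,279.
Year 2: $131,572 × 6/28 = $28,194. Book value $107,085.
Year 3: $131,572 × 5/28 = $23,495. Book value $83,590.
Year 4: $131,572 × 4/28 = $18,796. Book value $64,794.
Year 5: $131,572 × 3/28 = $14,097. Book value $50,697.
Year 6: $131,572 × 2/28 = $9,398. Book value $41,299.

$41,299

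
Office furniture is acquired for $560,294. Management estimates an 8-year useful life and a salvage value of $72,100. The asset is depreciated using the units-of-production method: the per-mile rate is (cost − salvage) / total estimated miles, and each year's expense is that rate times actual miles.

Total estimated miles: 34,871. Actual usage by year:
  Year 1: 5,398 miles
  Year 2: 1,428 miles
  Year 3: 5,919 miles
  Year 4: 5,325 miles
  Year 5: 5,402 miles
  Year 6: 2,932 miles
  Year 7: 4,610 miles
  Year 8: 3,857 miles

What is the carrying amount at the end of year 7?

Depreciable base = $560,294 − $72,100 = $488,194.
Rate = $488,194 / 34,871 miles = $14 per mile.
Year 1: 5,398 × $14 = $75,572. Book value $484,722.
Year 2: 1,428 × $14 = $19,992. Book value $464,730.
Year 3: 5,919 × $14 = $82,866. Book value $381,864.
Year 4: 5,325 × $14 = $74,550. Book value $307,314.
Year 5: 5,402 × $14 = $75,628. Book value $231,686.
Year 6: 2,932 × $14 = $41,048. Book value $190,638.
Year 7: 4,610 × $14 = $64,540. Book value $126,098.

$126,098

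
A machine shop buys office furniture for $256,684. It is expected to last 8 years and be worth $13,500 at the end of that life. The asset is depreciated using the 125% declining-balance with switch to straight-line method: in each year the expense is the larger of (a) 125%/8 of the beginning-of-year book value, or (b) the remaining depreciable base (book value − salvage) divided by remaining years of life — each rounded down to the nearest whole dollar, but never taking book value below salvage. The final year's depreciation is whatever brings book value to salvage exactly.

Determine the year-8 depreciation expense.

Depreciable base = $256,684 − $13,500 = $243,184.
Year 1: DB = ⌊$256,684 × 125%/8⌋ = $40,106; SL = ⌊$243,184/8⌋ = $30,398 → take DB $40,106. Book value $216,578.
Year 2: DB = ⌊$216,578 × 125%/8⌋ = $33,840; SL = ⌊$203,078/7⌋ = $29,011 → take DB $33,840. Book value $182,738.
Year 3: DB = ⌊$182,738 × 125%/8⌋ = $28,552; SL = ⌊$169,238/6⌋ = $28,206 → take DB $28,552. Book value $154,186.
Year 4: DB = ⌊$154,186 × 125%/8⌋ = $24,091; SL = ⌊$140,686/5⌋ = $28,137 → take SL $28,137. Book value $126,049.
Year 5: DB = ⌊$126,049 × 125%/8⌋ = $19,695; SL = ⌊$112,549/4⌋ = $28,137 → take SL $28,137. Book value $97,912.
Year 6: DB = ⌊$97,912 × 125%/8⌋ = $15,298; SL = ⌊$84,412/3⌋ = $28,137 → take SL $28,137. Book value $69,775.
Year 7: DB = ⌊$69,775 × 125%/8⌋ = $10,902; SL = ⌊$56,275/2⌋ = $28,137 → take SL $28,137. Book value $41,638.
Year 8 (final): $41,638 − $13,500 = $28,138. Book value $13,500.

$28,138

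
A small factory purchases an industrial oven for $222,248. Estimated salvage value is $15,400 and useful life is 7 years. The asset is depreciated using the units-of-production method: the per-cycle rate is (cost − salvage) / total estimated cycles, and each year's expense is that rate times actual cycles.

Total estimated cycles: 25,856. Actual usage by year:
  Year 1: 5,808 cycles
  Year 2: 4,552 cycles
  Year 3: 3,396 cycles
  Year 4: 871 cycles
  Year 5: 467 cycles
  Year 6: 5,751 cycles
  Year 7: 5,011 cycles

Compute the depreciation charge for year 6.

$46,008

Depreciable base = $222,248 − $15,400 = $206,848.
Rate = $206,848 / 25,856 cycles = $8 per cycle.
Year 1: 5,808 × $8 = $46,464. Book value $175,784.
Year 2: 4,552 × $8 = $36,416. Book value $139,368.
Year 3: 3,396 × $8 = $27,168. Book value $112,200.
Year 4: 871 × $8 = $6,968. Book value $105,232.
Year 5: 467 × $8 = $3,736. Book value $101,496.
Year 6: 5,751 × $8 = $46,008. Book value $55,488.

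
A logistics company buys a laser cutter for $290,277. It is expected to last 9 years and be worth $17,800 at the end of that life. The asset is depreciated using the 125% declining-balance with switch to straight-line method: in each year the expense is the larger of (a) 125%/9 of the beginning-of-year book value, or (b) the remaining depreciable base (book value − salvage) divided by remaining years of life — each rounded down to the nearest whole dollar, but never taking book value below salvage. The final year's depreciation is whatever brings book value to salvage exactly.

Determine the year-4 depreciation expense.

$27,925

Depreciable base = $290,277 − $17,800 = $272,477.
Year 1: DB = ⌊$290,277 × 125%/9⌋ = $40,316; SL = ⌊$272,477/9⌋ = $30,275 → take DB $40,316. Book value $249,961.
Year 2: DB = ⌊$249,961 × 125%/9⌋ = $34,716; SL = ⌊$232,161/8⌋ = $29,020 → take DB $34,716. Book value $215,245.
Year 3: DB = ⌊$215,245 × 125%/9⌋ = $29,895; SL = ⌊$197,445/7⌋ = $28,206 → take DB $29,895. Book value $185,350.
Year 4: DB = ⌊$185,350 × 125%/9⌋ = $25,743; SL = ⌊$167,550/6⌋ = $27,925 → take SL $27,925. Book value $157,425.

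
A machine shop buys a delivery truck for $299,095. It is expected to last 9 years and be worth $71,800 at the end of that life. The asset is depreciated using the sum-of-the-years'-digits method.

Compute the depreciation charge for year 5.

Depreciable base = $299,095 − $71,800 = $227,295.
Sum of the years' digits = 9+8+7+6+5+4+3+2+1 = 45.
Year 1: $227,295 × 9/45 = $45,459. Book value $253,636.
Year 2: $227,295 × 8/45 = $40,408. Book value $213,228.
Year 3: $227,295 × 7/45 = $35,357. Book value $177,871.
Year 4: $227,295 × 6/45 = $30,306. Book value $147,565.
Year 5: $227,295 × 5/45 = $25,255. Book value $122,310.

$25,255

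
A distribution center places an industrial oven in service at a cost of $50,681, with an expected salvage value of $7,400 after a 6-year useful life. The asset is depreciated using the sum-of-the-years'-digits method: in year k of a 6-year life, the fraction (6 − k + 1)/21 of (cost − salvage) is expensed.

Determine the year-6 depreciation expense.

Depreciable base = $50,681 − $7,400 = $43,281.
Sum of the years' digits = 6+5+4+3+2+1 = 21.
Year 1: $43,281 × 6/21 = $12,366. Book value $38,315.
Year 2: $43,281 × 5/21 = $10,305. Book value $28,010.
Year 3: $43,281 × 4/21 = $8,244. Book value $19,766.
Year 4: $43,281 × 3/21 = $6,183. Book value $13,583.
Year 5: $43,281 × 2/21 = $4,122. Book value $9,461.
Year 6: $43,281 × 1/21 = $2,061. Book value $7,400.

$2,061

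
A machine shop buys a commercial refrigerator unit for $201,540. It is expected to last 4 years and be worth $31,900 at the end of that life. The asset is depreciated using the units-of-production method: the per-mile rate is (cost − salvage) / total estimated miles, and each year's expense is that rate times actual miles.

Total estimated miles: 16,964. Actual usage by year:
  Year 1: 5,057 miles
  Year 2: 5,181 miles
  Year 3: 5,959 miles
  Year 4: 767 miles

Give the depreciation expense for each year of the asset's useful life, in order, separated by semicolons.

Depreciable base = $201,540 − $31,900 = $169,640.
Rate = $169,640 / 16,964 miles = $10 per mile.
Year 1: 5,057 × $10 = $50,570. Book value $150,970.
Year 2: 5,181 × $10 = $51,810. Book value $99,160.
Year 3: 5,959 × $10 = $59,590. Book value $39,570.
Year 4: 767 × $10 = $7,670. Book value $31,900.

$50,570; $51,810; $59,590; $7,670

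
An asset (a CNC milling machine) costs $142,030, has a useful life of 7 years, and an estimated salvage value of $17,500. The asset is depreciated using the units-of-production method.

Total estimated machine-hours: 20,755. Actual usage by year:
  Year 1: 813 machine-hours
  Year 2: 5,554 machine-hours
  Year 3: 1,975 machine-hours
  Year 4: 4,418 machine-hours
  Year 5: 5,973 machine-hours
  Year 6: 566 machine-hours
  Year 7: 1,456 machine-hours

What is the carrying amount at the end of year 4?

Depreciable base = $142,030 − $17,500 = $124,530.
Rate = $124,530 / 20,755 machine-hours = $6 per machine-hour.
Year 1: 813 × $6 = $4,878. Book value $137,152.
Year 2: 5,554 × $6 = $33,324. Book value $103,828.
Year 3: 1,975 × $6 = $11,850. Book value $91,978.
Year 4: 4,418 × $6 = $26,508. Book value $65,470.

$65,470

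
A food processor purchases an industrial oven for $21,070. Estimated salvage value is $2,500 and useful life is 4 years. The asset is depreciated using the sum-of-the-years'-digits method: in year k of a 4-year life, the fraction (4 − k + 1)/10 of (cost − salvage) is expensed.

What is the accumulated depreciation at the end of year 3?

Depreciable base = $21,070 − $2,500 = $18,570.
Sum of the years' digits = 4+3+2+1 = 10.
Year 1: $18,570 × 4/10 = $7,428. Book value $13,642.
Year 2: $18,570 × 3/10 = $5,571. Book value $8,071.
Year 3: $18,570 × 2/10 = $3,714. Book value $4,357.
Accumulated through year 3 = $21,070 − $4,357 = $16,713.

$16,713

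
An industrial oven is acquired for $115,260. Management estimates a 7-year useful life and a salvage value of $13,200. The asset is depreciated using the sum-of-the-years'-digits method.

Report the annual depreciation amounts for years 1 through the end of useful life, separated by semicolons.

Depreciable base = $115,260 − $13,200 = $102,060.
Sum of the years' digits = 7+6+5+4+3+2+1 = 28.
Year 1: $102,060 × 7/28 = $25,515. Book value $89,745.
Year 2: $102,060 × 6/28 = $21,870. Book value $67,875.
Year 3: $102,060 × 5/28 = $18,225. Book value $49,650.
Year 4: $102,060 × 4/28 = $14,580. Book value $35,070.
Year 5: $102,060 × 3/28 = $10,935. Book value $24,135.
Year 6: $102,060 × 2/28 = $7,290. Book value $16,845.
Year 7: $102,060 × 1/28 = $3,645. Book value $13,200.

$25,515; $21,870; $18,225; $14,580; $10,935; $7,290; $3,645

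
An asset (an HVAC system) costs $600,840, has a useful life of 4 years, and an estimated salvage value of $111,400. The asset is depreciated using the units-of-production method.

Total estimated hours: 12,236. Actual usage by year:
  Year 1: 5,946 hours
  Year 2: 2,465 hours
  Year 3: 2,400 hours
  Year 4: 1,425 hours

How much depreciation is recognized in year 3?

$96,000

Depreciable base = $600,840 − $111,400 = $489,440.
Rate = $489,440 / 12,236 hours = $40 per hour.
Year 1: 5,946 × $40 = $237,840. Book value $363,000.
Year 2: 2,465 × $40 = $98,600. Book value $264,400.
Year 3: 2,400 × $40 = $96,000. Book value $168,400.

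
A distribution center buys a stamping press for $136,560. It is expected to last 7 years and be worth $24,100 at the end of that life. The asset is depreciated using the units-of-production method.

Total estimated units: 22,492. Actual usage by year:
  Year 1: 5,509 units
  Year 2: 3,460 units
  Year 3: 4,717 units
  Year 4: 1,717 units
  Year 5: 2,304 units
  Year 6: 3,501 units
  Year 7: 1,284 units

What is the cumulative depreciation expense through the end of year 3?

$68,430

Depreciable base = $136,560 − $24,100 = $112,460.
Rate = $112,460 / 22,492 units = $5 per unit.
Year 1: 5,509 × $5 = $27,545. Book value $109,015.
Year 2: 3,460 × $5 = $17,300. Book value $91,715.
Year 3: 4,717 × $5 = $23,585. Book value $68,130.
Accumulated through year 3 = $136,560 − $68,130 = $68,430.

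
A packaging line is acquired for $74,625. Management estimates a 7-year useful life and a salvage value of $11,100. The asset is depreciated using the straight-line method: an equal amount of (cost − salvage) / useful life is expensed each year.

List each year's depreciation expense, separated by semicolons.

$9,075; $9,075; $9,075; $9,075; $9,075; $9,075; $9,075

Depreciable base = $74,625 − $11,100 = $63,525.
Annual expense = $63,525 / 7 = $9,075.
End of year 1: book value $65,550.
End of year 2: book value $56,475.
End of year 3: book value $47,400.
End of year 4: book value $38,325.
End of year 5: book value $29,250.
End of year 6: book value $20,175.
End of year 7: book value $11,100.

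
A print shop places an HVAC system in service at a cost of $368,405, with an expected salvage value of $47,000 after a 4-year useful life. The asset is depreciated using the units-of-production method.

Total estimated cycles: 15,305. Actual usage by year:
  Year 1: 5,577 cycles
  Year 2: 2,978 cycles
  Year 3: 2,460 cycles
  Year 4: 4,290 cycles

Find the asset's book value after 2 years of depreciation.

Depreciable base = $368,405 − $47,000 = $321,405.
Rate = $321,405 / 15,305 cycles = $21 per cycle.
Year 1: 5,577 × $21 = $117,117. Book value $251,288.
Year 2: 2,978 × $21 = $62,538. Book value $188,750.

$188,750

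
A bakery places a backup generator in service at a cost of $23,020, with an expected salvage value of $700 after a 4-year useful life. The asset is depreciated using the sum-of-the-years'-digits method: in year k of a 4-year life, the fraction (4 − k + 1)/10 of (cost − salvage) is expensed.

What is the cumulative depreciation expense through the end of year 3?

Depreciable base = $23,020 − $700 = $22,320.
Sum of the years' digits = 4+3+2+1 = 10.
Year 1: $22,320 × 4/10 = $8,928. Book value $14,092.
Year 2: $22,320 × 3/10 = $6,696. Book value $7,396.
Year 3: $22,320 × 2/10 = $4,464. Book value $2,932.
Accumulated through year 3 = $23,020 − $2,932 = $20,088.

$20,088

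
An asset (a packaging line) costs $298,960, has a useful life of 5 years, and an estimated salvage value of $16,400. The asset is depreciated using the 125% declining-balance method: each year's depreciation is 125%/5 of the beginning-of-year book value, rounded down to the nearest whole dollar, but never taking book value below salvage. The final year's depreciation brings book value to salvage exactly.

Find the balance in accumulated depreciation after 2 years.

Depreciable base = $298,960 − $16,400 = $282,560.
Year 1: ⌊$298,960 × 125%/5⌋ = $74,740. Book value $224,220.
Year 2: ⌊$224,220 × 125%/5⌋ = $56,055. Book value $168,165.
Accumulated through year 2 = $298,960 − $168,165 = $130,795.

$130,795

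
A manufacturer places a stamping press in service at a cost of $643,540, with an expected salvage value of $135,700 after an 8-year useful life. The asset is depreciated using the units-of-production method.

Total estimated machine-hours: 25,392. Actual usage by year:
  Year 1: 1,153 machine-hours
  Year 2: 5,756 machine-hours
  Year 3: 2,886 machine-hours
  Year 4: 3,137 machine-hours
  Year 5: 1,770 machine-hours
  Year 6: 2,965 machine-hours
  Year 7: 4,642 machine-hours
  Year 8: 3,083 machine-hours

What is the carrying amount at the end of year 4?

Depreciable base = $643,540 − $135,700 = $507,840.
Rate = $507,840 / 25,392 machine-hours = $20 per machine-hour.
Year 1: 1,153 × $20 = $23,060. Book value $620,480.
Year 2: 5,756 × $20 = $115,120. Book value $505,360.
Year 3: 2,886 × $20 = $57,720. Book value $447,640.
Year 4: 3,137 × $20 = $62,740. Book value $384,900.

$384,900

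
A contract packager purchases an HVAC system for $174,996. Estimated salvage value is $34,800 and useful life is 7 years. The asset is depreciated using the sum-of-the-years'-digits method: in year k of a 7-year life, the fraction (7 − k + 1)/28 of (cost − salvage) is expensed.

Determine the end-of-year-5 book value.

Depreciable base = $174,996 − $34,800 = $140,196.
Sum of the years' digits = 7+6+5+4+3+2+1 = 28.
Year 1: $140,196 × 7/28 = $35,049. Book value $139,947.
Year 2: $140,196 × 6/28 = $30,042. Book value $109,905.
Year 3: $140,196 × 5/28 = $25,035. Book value $84,870.
Year 4: $140,196 × 4/28 = $20,028. Book value $64,842.
Year 5: $140,196 × 3/28 = $15,021. Book value $49,821.

$49,821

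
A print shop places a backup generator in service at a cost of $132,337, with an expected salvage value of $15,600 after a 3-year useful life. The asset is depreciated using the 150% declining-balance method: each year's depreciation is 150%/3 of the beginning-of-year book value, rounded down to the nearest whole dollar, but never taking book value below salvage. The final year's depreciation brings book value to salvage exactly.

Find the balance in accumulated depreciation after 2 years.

Depreciable base = $132,337 − $15,600 = $116,737.
Year 1: ⌊$132,337 × 150%/3⌋ = $66,168. Book value $66,169.
Year 2: ⌊$66,169 × 150%/3⌋ = $33,084. Book value $33,085.
Accumulated through year 2 = $132,337 − $33,085 = $99,252.

$99,252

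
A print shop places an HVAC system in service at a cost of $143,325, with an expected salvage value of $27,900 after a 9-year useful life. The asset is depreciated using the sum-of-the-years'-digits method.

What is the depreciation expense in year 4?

$15,390

Depreciable base = $143,325 − $27,900 = $115,425.
Sum of the years' digits = 9+8+7+6+5+4+3+2+1 = 45.
Year 1: $115,425 × 9/45 = $23,085. Book value $120,240.
Year 2: $115,425 × 8/45 = $20,520. Book value $99,720.
Year 3: $115,425 × 7/45 = $17,955. Book value $81,765.
Year 4: $115,425 × 6/45 = $15,390. Book value $66,375.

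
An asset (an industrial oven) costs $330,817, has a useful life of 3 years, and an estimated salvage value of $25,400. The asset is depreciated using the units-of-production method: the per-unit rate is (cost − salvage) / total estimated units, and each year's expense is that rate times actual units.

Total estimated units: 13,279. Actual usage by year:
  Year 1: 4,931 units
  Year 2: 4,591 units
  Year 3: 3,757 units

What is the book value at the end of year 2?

$111,811

Depreciable base = $330,817 − $25,400 = $305,417.
Rate = $305,417 / 13,279 units = $23 per unit.
Year 1: 4,931 × $23 = $113,413. Book value $217,404.
Year 2: 4,591 × $23 = $105,593. Book value $111,811.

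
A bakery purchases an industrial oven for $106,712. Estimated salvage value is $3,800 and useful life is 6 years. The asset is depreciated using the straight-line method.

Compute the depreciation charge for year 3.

$17,152

Depreciable base = $106,712 − $3,800 = $102,912.
Annual expense = $102,912 / 6 = $17,152.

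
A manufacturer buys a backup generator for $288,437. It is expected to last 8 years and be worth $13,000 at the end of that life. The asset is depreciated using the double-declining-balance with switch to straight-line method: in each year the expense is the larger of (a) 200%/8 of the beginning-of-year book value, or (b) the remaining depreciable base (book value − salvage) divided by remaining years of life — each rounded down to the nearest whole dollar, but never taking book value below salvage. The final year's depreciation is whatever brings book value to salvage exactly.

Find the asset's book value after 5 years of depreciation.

Depreciable base = $288,437 − $13,000 = $275,437.
Year 1: DB = ⌊$288,437 × 200%/8⌋ = $72,109; SL = ⌊$275,437/8⌋ = $34,429 → take DB $72,109. Book value $216,328.
Year 2: DB = ⌊$216,328 × 200%/8⌋ = $54,082; SL = ⌊$203,328/7⌋ = $29,046 → take DB $54,082. Book value $162,246.
Year 3: DB = ⌊$162,246 × 200%/8⌋ = $40,561; SL = ⌊$149,246/6⌋ = $24,874 → take DB $40,561. Book value $121,685.
Year 4: DB = ⌊$121,685 × 200%/8⌋ = $30,421; SL = ⌊$108,685/5⌋ = $21,737 → take DB $30,421. Book value $91,264.
Year 5: DB = ⌊$91,264 × 200%/8⌋ = $22,816; SL = ⌊$78,264/4⌋ = $19,566 → take DB $22,816. Book value $68,448.

$68,448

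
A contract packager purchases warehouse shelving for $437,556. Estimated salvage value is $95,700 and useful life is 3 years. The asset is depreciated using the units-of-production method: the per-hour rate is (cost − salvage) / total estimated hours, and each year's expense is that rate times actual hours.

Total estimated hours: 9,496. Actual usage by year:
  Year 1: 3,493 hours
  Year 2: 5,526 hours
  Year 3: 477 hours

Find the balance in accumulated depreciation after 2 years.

Depreciable base = $437,556 − $95,700 = $341,856.
Rate = $341,856 / 9,496 hours = $36 per hour.
Year 1: 3,493 × $36 = $125,748. Book value $311,808.
Year 2: 5,526 × $36 = $198,936. Book value $112,872.
Accumulated through year 2 = $437,556 − $112,872 = $324,684.

$324,684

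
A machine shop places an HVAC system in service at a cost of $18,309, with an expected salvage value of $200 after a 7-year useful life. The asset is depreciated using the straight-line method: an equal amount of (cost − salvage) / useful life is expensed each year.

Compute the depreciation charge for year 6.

Depreciable base = $18,309 − $200 = $18,109.
Annual expense = $18,109 / 7 = $2,587.

$2,587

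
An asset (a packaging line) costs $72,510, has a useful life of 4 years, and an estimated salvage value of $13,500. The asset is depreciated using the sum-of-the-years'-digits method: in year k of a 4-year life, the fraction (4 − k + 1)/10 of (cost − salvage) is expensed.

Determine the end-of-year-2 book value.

Depreciable base = $72,510 − $13,500 = $59,010.
Sum of the years' digits = 4+3+2+1 = 10.
Year 1: $59,010 × 4/10 = $23,604. Book value $48,906.
Year 2: $59,010 × 3/10 = $17,703. Book value $31,203.

$31,203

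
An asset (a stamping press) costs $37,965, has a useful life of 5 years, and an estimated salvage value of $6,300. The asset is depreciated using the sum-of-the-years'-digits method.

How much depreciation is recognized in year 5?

$2,111

Depreciable base = $37,965 − $6,300 = $31,665.
Sum of the years' digits = 5+4+3+2+1 = 15.
Year 1: $31,665 × 5/15 = $10,555. Book value $27,410.
Year 2: $31,665 × 4/15 = $8,444. Book value $18,966.
Year 3: $31,665 × 3/15 = $6,333. Book value $12,633.
Year 4: $31,665 × 2/15 = $4,222. Book value $8,411.
Year 5: $31,665 × 1/15 = $2,111. Book value $6,300.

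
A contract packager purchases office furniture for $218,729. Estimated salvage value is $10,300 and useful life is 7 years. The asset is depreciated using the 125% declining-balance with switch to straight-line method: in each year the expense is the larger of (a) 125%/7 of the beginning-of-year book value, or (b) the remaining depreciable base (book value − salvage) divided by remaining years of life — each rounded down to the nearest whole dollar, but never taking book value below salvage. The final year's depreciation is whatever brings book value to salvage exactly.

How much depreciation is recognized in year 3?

Depreciable base = $218,729 − $10,300 = $208,429.
Year 1: DB = ⌊$218,729 × 125%/7⌋ = $39,058; SL = ⌊$208,429/7⌋ = $29,775 → take DB $39,058. Book value $179,671.
Year 2: DB = ⌊$179,671 × 125%/7⌋ = $32,084; SL = ⌊$169,371/6⌋ = $28,228 → take DB $32,084. Book value $147,587.
Year 3: DB = ⌊$147,587 × 125%/7⌋ = $26,354; SL = ⌊$137,287/5⌋ = $27,457 → take SL $27,457. Book value $120,130.

$27,457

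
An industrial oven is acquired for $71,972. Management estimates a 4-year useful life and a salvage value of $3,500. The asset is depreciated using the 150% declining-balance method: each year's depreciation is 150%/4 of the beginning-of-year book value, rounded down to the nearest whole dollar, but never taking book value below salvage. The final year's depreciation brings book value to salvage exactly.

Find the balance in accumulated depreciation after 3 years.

Depreciable base = $71,972 − $3,500 = $68,472.
Year 1: ⌊$71,972 × 150%/4⌋ = $26,989. Book value $44,983.
Year 2: ⌊$44,983 × 150%/4⌋ = $16,868. Book value $28,115.
Year 3: ⌊$28,115 × 150%/4⌋ = $10,543. Book value $17,572.
Accumulated through year 3 = $71,972 − $17,572 = $54,400.

$54,400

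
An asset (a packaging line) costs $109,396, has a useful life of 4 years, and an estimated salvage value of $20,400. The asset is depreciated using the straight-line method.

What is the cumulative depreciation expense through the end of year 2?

$44,498

Depreciable base = $109,396 − $20,400 = $88,996.
Annual expense = $88,996 / 4 = $22,249.
End of year 1: book value $87,147.
End of year 2: book value $64,898.
Accumulated through year 2 = $109,396 − $64,898 = $44,498.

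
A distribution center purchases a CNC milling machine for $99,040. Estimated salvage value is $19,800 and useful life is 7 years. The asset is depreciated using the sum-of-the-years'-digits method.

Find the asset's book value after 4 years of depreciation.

$36,780

Depreciable base = $99,040 − $19,800 = $79,240.
Sum of the years' digits = 7+6+5+4+3+2+1 = 28.
Year 1: $79,240 × 7/28 = $19,810. Book value $79,230.
Year 2: $79,240 × 6/28 = $16,980. Book value $62,250.
Year 3: $79,240 × 5/28 = $14,150. Book value $48,100.
Year 4: $79,240 × 4/28 = $11,320. Book value $36,780.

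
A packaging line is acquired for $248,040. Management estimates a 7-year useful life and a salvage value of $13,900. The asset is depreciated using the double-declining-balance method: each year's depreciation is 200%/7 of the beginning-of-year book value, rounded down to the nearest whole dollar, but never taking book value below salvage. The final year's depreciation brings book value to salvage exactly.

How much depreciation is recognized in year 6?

$13,177

Depreciable base = $248,040 − $13,900 = $234,140.
Year 1: ⌊$248,040 × 200%/7⌋ = $70,868. Book value $177,172.
Year 2: ⌊$177,172 × 200%/7⌋ = $50,620. Book value $126,552.
Year 3: ⌊$126,552 × 200%/7⌋ = $36,157. Book value $90,395.
Year 4: ⌊$90,395 × 200%/7⌋ = $25,827. Book value $64,568.
Year 5: ⌊$64,568 × 200%/7⌋ = $18,448. Book value $46,120.
Year 6: ⌊$46,120 × 200%/7⌋ = $13,177. Book value $32,943.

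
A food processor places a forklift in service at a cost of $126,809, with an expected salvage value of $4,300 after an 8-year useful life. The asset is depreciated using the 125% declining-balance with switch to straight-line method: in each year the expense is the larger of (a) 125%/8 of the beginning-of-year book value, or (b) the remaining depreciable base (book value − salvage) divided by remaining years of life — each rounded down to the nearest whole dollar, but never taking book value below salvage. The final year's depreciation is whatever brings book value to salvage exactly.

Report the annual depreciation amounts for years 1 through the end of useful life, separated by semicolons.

Depreciable base = $126,809 − $4,300 = $122,509.
Year 1: DB = ⌊$126,809 × 125%/8⌋ = $19,813; SL = ⌊$122,509/8⌋ = $15,313 → take DB $19,813. Book value $106,996.
Year 2: DB = ⌊$106,996 × 125%/8⌋ = $16,718; SL = ⌊$102,696/7⌋ = $14,670 → take DB $16,718. Book value $90,278.
Year 3: DB = ⌊$90,278 × 125%/8⌋ = $14,105; SL = ⌊$85,978/6⌋ = $14,329 → take SL $14,329. Book value $75,949.
Year 4: DB = ⌊$75,949 × 125%/8⌋ = $11,867; SL = ⌊$71,649/5⌋ = $14,329 → take SL $14,329. Book value $61,620.
Year 5: DB = ⌊$61,620 × 125%/8⌋ = $9,628; SL = ⌊$57,320/4⌋ = $14,330 → take SL $14,330. Book value $47,290.
Year 6: DB = ⌊$47,290 × 125%/8⌋ = $7,389; SL = ⌊$42,990/3⌋ = $14,330 → take SL $14,330. Book value $32,960.
Year 7: DB = ⌊$32,960 × 125%/8⌋ = $5,150; SL = ⌊$28,660/2⌋ = $14,330 → take SL $14,330. Book value $18,630.
Year 8 (final): $18,630 − $4,300 = $14,330. Book value $4,300.

$19,813; $16,718; $14,329; $14,329; $14,330; $14,330; $14,330; $14,330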